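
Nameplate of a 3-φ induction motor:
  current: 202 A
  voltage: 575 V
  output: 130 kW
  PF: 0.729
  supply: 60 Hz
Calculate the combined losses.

16.7 kW

P_in = √3·V·I·cosφ = 1.732×575×202×0.729 = 146654 W
P_out = 130000 W
Losses = P_in − P_out = 146654 − 130000 = 16654 W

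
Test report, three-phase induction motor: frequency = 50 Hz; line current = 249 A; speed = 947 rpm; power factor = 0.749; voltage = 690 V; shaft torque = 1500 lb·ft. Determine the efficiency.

τ = 1500 lb·ft × 1.356 = 2034 N·m
ω = 2π × 947/60 = 99.17 rad/s; P_out = τω = 2034 × 99.17 = 201712 W
P_in = √3·V_L·I_L·cosφ = 1.732 × 690 × 249 × 0.749 = 222884 W
η = P_out / P_in = 201712 / 222884 = 0.905 = 90.5%

90.5 %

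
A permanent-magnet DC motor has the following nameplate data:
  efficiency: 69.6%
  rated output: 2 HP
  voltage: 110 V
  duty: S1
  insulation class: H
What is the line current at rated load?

19.5 A

P_out = 2 × 746 = 1492 W
P_in = P_out / η = 1492 / 0.696 = 2144 W
I = P_in / V = 2144 / 110 = 19.5 A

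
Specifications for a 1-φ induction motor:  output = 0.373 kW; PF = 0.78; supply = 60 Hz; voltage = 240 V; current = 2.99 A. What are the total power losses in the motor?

187 W

P_in = V·I·cosφ = 240×2.99×0.78 = 560 W
P_out = 373 W
Losses = P_in − P_out = 560 − 373 = 187 W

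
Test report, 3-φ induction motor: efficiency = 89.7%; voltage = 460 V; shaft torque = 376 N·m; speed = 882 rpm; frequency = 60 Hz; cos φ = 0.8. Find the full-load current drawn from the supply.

ω = 2π×882/60 = 92.36 rad/s; P_out = τω = 376 × 92.36 = 34727 W
P_in = P_out / η = 34727 / 0.897 = 38715 W
I_L = P_in / (√3·V_L·cosφ) = 38715 / (1.732 × 460 × 0.8) = 60.7 A

60.7 A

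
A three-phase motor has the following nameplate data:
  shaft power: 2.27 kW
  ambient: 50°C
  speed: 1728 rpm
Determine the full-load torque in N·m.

12.5 N·m

ω = 2π × 1728/60 = 181 rad/s
τ = P/ω = 2270/181 = 12.5 N·m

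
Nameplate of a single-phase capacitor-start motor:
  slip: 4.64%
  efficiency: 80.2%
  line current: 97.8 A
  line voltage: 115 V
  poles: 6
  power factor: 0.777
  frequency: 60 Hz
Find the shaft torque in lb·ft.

43.1 lb·ft

P_in = V·I·cosφ = 115 × 97.8 × 0.777 = 8739 W
P_out = η·P_in = 0.802 × 8739 = 7009 W
n_s = 120×60/6 = 1200 rpm; n = 1200×(1−0.0464) = 1144 rpm
ω = 2π×1144/60 = 119.8 rad/s
τ = P_out/ω = 7009/119.8 = 58.51 N·m
In lb·ft: 58.51/1.356 = 43.1 lb·ft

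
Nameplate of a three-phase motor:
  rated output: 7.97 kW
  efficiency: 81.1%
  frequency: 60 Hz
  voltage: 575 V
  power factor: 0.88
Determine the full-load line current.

P_out = 7.97 kW = 7970 W
P_in = P_out / η = 7970 / 0.811 = 9827 W
I_L = P_in / (√3·V_L·cosφ) = 9827 / (1.732 × 575 × 0.88) = 11.2 A

11.2 A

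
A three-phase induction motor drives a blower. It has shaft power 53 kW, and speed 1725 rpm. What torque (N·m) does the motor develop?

ω = 2π × 1725/60 = 180.6 rad/s
τ = P/ω = 53000/180.6 = 293 N·m

293 N·m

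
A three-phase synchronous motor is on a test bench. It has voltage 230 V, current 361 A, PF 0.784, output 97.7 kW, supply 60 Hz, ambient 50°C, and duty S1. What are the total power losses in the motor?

P_in = √3·V·I·cosφ = 1.732×230×361×0.784 = 112745 W
P_out = 97700 W
Losses = P_in − P_out = 112745 − 97700 = 15045 W

15 kW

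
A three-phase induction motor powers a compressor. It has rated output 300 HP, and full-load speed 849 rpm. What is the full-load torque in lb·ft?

1860 lb·ft

P_out = 300 × 746 = 223800 W
ω = 2π × 849/60 = 88.91 rad/s
τ = P_out/ω = 223800/88.91 = 2517 N·m
In lb·ft: 2517/1.356 = 1860 lb·ft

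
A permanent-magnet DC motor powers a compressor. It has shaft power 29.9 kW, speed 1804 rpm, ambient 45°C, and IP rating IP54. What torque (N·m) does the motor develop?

158 N·m

ω = 2π × 1804/60 = 188.9 rad/s
τ = P/ω = 29900/188.9 = 158 N·m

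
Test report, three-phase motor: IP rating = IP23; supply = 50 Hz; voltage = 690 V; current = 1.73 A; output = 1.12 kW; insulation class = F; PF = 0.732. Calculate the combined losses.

P_in = √3·V·I·cosφ = 1.732×690×1.73×0.732 = 1513 W
P_out = 1120 W
Losses = P_in − P_out = 1513 − 1120 = 393 W

393 W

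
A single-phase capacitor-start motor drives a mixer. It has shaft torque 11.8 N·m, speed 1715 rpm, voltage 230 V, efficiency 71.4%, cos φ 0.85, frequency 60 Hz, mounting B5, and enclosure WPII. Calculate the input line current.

15.2 A

ω = 2π×1715/60 = 179.6 rad/s; P_out = τω = 11.8 × 179.6 = 2119 W
P_in = P_out / η = 2119 / 0.714 = 2968 W
I = P_in / (V·cosφ) = 2968 / (230 × 0.85) = 15.2 A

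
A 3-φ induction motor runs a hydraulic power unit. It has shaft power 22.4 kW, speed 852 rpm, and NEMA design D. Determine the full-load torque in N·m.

251 N·m

ω = 2π × 852/60 = 89.22 rad/s
τ = P/ω = 22400/89.22 = 251 N·m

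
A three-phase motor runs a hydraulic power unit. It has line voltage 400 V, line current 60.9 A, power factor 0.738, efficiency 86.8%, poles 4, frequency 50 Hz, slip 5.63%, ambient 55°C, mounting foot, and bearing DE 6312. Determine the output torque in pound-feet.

P_in = √3·V·I·cosφ = 1.732 × 400 × 60.9 × 0.738 = 31137 W
P_out = η·P_in = 0.868 × 31137 = 27027 W
n_s = 120×50/4 = 1500 rpm; n = 1500×(1−0.0563) = 1416 rpm
ω = 2π×1416/60 = 148.3 rad/s
τ = P_out/ω = 27027/148.3 = 182.2 N·m
In lb·ft: 182.2/1.356 = 134 lb·ft

134 lb·ft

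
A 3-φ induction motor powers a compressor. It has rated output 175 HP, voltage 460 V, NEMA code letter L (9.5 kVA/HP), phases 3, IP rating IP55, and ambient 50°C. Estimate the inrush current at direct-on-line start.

2090 A

S_LR = 9.5 × 175 = 1662.5 kVA
I_LR = S_LR/(√3·V_L) = 1662500/(1.732×460) = 2090 A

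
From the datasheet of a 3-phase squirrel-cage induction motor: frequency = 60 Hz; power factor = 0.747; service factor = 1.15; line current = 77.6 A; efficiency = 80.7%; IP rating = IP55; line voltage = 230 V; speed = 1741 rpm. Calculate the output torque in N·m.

P_in = √3·V·I·cosφ = 1.732 × 230 × 77.6 × 0.747 = 23092 W
P_out = η·P_in = 0.807 × 23092 = 18635 W
n = 1741 rpm
ω = 2π×1741/60 = 182.3 rad/s
τ = P_out/ω = 18635/182.3 = 102 N·m

102 N·m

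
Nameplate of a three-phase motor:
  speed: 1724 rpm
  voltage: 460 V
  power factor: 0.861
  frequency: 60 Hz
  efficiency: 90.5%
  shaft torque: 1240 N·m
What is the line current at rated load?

ω = 2π×1724/60 = 180.5 rad/s; P_out = τω = 1240 × 180.5 = 223820 W
P_in = P_out / η = 223820 / 0.905 = 247315 W
I_L = P_in / (√3·V_L·cosφ) = 247315 / (1.732 × 460 × 0.861) = 361 A

361 A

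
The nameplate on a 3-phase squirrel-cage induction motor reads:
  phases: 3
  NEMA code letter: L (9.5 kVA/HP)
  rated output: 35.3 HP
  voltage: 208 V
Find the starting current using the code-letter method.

931 A

S_LR = 9.5 × 35.3 = 335.35 kVA
I_LR = S_LR/(√3·V_L) = 335350/(1.732×208) = 931 A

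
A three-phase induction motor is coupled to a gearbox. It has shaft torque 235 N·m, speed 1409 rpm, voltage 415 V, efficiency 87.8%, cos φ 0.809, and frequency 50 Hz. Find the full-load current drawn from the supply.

67.9 A

ω = 2π×1409/60 = 147.6 rad/s; P_out = τω = 235 × 147.6 = 34686 W
P_in = P_out / η = 34686 / 0.878 = 39506 W
I_L = P_in / (√3·V_L·cosφ) = 39506 / (1.732 × 415 × 0.809) = 67.9 A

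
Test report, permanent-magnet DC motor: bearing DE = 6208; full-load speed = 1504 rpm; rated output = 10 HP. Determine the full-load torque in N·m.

P_out = 10 × 746 = 7460 W
ω = 2π × 1504/60 = 157.5 rad/s
τ = P_out/ω = 7460/157.5 = 47.4 N·m

47.4 N·m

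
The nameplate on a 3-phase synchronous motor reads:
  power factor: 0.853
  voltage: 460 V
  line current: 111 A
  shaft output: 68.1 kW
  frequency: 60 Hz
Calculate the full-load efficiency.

P_out = 68.1 kW = 68100 W
P_in = √3·V_L·I_L·cosφ = 1.732 × 460 × 111 × 0.853 = 75436 W
η = P_out / P_in = 68100 / 75436 = 0.903 = 90.3%

90.3 %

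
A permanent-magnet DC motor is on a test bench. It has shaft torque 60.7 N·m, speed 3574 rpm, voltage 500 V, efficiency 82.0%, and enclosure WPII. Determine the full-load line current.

ω = 2π×3574/60 = 374.3 rad/s; P_out = τω = 60.7 × 374.3 = 22720 W
P_in = P_out / η = 22720 / 0.820 = 27707 W
I = P_in / V = 27707 / 500 = 55.4 A

55.4 A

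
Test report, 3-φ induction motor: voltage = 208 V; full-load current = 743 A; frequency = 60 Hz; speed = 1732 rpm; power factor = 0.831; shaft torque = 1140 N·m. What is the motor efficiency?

93.0 %

ω = 2π × 1732/60 = 181.4 rad/s; P_out = τω = 1140 × 181.4 = 206796 W
P_in = √3·V_L·I_L·cosφ = 1.732 × 208 × 743 × 0.831 = 222434 W
η = P_out / P_in = 206796 / 222434 = 0.930 = 93.0%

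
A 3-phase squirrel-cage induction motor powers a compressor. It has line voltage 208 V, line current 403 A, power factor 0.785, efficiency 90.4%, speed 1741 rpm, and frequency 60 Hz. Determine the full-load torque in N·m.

P_in = √3·V·I·cosφ = 1.732 × 208 × 403 × 0.785 = 113969 W
P_out = η·P_in = 0.904 × 113969 = 103028 W
n = 1741 rpm
ω = 2π×1741/60 = 182.3 rad/s
τ = P_out/ω = 103028/182.3 = 565 N·m

565 N·m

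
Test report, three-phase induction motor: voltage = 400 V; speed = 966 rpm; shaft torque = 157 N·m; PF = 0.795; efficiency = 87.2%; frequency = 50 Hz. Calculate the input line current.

ω = 2π×966/60 = 101.2 rad/s; P_out = τω = 157 × 101.2 = 15888 W
P_in = P_out / η = 15888 / 0.872 = 18220 W
I_L = P_in / (√3·V_L·cosφ) = 18220 / (1.732 × 400 × 0.795) = 33.1 A

33.1 A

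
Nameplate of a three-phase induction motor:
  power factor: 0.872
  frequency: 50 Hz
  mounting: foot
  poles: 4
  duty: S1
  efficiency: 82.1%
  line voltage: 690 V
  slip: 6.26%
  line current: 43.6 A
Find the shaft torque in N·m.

253 N·m

P_in = √3·V·I·cosφ = 1.732 × 690 × 43.6 × 0.872 = 45436 W
P_out = η·P_in = 0.821 × 45436 = 37303 W
n_s = 120×50/4 = 1500 rpm; n = 1500×(1−0.0626) = 1406 rpm
ω = 2π×1406/60 = 147.2 rad/s
τ = P_out/ω = 37303/147.2 = 253 N·m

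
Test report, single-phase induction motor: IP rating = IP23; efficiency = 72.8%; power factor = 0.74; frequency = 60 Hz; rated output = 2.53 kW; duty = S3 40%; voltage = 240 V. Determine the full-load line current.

P_out = 2.53 kW = 2530 W
P_in = P_out / η = 2530 / 0.728 = 3475 W
I = P_in / (V·cosφ) = 3475 / (240 × 0.74) = 19.6 A

19.6 A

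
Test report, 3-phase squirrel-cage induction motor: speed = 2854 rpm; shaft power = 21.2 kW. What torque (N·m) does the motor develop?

70.9 N·m

ω = 2π × 2854/60 = 298.9 rad/s
τ = P/ω = 21200/298.9 = 70.9 N·m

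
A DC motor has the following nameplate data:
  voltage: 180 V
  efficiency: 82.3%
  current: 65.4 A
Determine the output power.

P_in = V·I = 180 × 65.4 = 11772 W
P_out = η·P_in = 0.823 × 11772 = 9688 W

9.69 kW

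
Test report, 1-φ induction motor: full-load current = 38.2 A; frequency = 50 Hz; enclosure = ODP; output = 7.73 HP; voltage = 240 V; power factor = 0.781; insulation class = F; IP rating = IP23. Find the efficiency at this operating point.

P_out = 7.73 × 746 = 5767 W
P_in = V·I·cosφ = 240 × 38.2 × 0.781 = 7160 W
η = P_out / P_in = 5767 / 7160 = 0.805 = 80.5%

80.5 %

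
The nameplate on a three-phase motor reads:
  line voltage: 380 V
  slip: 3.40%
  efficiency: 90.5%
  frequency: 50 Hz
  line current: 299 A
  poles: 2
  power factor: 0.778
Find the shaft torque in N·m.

P_in = √3·V·I·cosφ = 1.732 × 380 × 299 × 0.778 = 153102 W
P_out = η·P_in = 0.905 × 153102 = 138557 W
n_s = 120×50/2 = 3000 rpm; n = 3000×(1−0.034) = 2898 rpm
ω = 2π×2898/60 = 303.5 rad/s
τ = P_out/ω = 138557/303.5 = 457 N·m

457 N·m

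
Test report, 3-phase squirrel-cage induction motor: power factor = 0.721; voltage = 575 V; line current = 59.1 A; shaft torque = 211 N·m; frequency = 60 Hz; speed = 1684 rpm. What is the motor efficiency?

ω = 2π × 1684/60 = 176.3 rad/s; P_out = τω = 211 × 176.3 = 37199 W
P_in = √3·V_L·I_L·cosφ = 1.732 × 575 × 59.1 × 0.721 = 42436 W
η = P_out / P_in = 37199 / 42436 = 0.877 = 87.7%

87.7 %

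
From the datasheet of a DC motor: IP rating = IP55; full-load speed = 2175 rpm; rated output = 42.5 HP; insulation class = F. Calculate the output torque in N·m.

139 N·m

P_out = 42.5 × 746 = 31705 W
ω = 2π × 2175/60 = 227.8 rad/s
τ = P_out/ω = 31705/227.8 = 139 N·m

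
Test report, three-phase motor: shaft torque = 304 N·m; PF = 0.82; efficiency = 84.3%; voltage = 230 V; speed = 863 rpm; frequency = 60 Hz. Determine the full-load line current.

ω = 2π×863/60 = 90.37 rad/s; P_out = τω = 304 × 90.37 = 27472 W
P_in = P_out / η = 27472 / 0.843 = 32588 W
I_L = P_in / (√3·V_L·cosφ) = 32588 / (1.732 × 230 × 0.82) = 99.8 A

99.8 A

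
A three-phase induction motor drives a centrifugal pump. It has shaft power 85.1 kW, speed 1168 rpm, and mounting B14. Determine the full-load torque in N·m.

ω = 2π × 1168/60 = 122.3 rad/s
τ = P/ω = 85100/122.3 = 696 N·m

696 N·m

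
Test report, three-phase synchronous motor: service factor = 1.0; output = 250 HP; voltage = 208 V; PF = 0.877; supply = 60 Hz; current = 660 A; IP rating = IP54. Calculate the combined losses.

P_in = √3·V·I·cosφ = 1.732×208×660×0.877 = 208523 W
P_out = 250×746 = 186500 W
Losses = P_in − P_out = 208523 − 186500 = 22023 W

22000 W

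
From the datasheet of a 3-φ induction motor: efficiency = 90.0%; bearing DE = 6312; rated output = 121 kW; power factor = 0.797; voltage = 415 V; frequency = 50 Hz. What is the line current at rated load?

235 A

P_out = 121 kW = 121000 W
P_in = P_out / η = 121000 / 0.900 = 134444 W
I_L = P_in / (√3·V_L·cosφ) = 134444 / (1.732 × 415 × 0.797) = 235 A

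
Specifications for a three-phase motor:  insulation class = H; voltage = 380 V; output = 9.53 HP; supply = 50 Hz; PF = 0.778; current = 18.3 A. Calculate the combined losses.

2260 W

P_in = √3·V·I·cosφ = 1.732×380×18.3×0.778 = 9370 W
P_out = 9.53×746 = 7109 W
Losses = P_in − P_out = 9370 − 7109 = 2261 W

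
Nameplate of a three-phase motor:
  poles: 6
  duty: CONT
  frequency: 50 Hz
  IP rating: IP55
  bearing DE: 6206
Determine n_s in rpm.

n_s = 120f/p = 120×50/6 = 1000 rpm

1000 rpm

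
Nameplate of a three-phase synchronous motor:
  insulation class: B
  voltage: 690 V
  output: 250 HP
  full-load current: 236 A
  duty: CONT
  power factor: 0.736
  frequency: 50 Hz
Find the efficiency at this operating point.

89.8 %

P_out = 250 × 746 = 186500 W
P_in = √3·V_L·I_L·cosφ = 1.732 × 690 × 236 × 0.736 = 207581 W
η = P_out / P_in = 186500 / 207581 = 0.898 = 89.8%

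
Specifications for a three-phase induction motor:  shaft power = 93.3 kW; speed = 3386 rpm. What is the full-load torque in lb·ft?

ω = 2π × 3386/60 = 354.6 rad/s
τ = P/ω = 93300/354.6 = 263.1 N·m
In lb·ft: 263.1/1.356 = 194 lb·ft

194 lb·ft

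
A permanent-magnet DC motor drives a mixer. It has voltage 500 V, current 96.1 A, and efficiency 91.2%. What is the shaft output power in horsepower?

P_in = V·I = 500 × 96.1 = 48050 W
P_out = η·P_in = 0.912 × 48050 = 43822 W
= 43822/746 = 58.7 HP

58.7 HP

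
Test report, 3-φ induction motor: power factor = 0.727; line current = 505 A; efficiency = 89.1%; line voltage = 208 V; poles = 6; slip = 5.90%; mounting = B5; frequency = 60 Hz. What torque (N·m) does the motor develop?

P_in = √3·V·I·cosφ = 1.732 × 208 × 505 × 0.727 = 132263 W
P_out = η·P_in = 0.891 × 132263 = 117846 W
n_s = 120×60/6 = 1200 rpm; n = 1200×(1−0.059) = 1129 rpm
ω = 2π×1129/60 = 118.2 rad/s
τ = P_out/ω = 117846/118.2 = 997 N·m

997 N·m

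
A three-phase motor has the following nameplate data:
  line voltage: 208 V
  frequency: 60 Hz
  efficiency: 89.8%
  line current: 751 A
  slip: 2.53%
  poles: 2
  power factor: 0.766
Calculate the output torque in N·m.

506 N·m

P_in = √3·V·I·cosφ = 1.732 × 208 × 751 × 0.766 = 207243 W
P_out = η·P_in = 0.898 × 207243 = 186104 W
n_s = 120×60/2 = 3600 rpm; n = 3600×(1−0.0253) = 3509 rpm
ω = 2π×3509/60 = 367.5 rad/s
τ = P_out/ω = 186104/367.5 = 506 N·m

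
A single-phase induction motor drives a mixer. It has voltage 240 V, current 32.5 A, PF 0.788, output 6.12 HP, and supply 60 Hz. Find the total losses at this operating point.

P_in = V·I·cosφ = 240×32.5×0.788 = 6146 W
P_out = 6.12×746 = 4566 W
Losses = P_in − P_out = 6146 − 4566 = 1580 W

1.58 kW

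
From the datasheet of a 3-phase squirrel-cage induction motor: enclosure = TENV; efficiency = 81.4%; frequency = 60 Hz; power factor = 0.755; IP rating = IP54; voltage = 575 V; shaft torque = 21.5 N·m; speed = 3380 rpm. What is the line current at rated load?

12.4 A

ω = 2π×3380/60 = 354 rad/s; P_out = τω = 21.5 × 354 = 7611 W
P_in = P_out / η = 7611 / 0.814 = 9350 W
I_L = P_in / (√3·V_L·cosφ) = 9350 / (1.732 × 575 × 0.755) = 12.4 A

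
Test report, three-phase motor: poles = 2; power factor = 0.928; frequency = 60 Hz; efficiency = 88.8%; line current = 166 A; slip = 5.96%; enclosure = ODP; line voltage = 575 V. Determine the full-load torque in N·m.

384 N·m

P_in = √3·V·I·cosφ = 1.732 × 575 × 166 × 0.928 = 153416 W
P_out = η·P_in = 0.888 × 153416 = 136233 W
n_s = 120×60/2 = 3600 rpm; n = 3600×(1−0.0596) = 3385 rpm
ω = 2π×3385/60 = 354.5 rad/s
τ = P_out/ω = 136233/354.5 = 384 N·m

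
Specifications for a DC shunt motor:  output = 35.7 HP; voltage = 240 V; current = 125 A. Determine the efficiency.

P_out = 35.7 × 746 = 26632 W
P_in = V·I = 240 × 125 = 30000 W
η = P_out / P_in = 26632 / 30000 = 0.888 = 88.8%

88.8 %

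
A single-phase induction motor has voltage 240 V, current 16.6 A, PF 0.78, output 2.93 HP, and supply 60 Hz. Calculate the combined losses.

922 W

P_in = V·I·cosφ = 240×16.6×0.78 = 3108 W
P_out = 2.93×746 = 2186 W
Losses = P_in − P_out = 3108 − 2186 = 922 W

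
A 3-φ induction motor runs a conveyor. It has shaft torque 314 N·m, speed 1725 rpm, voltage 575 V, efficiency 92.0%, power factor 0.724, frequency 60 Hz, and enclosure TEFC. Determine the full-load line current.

85.5 A

ω = 2π×1725/60 = 180.6 rad/s; P_out = τω = 314 × 180.6 = 56708 W
P_in = P_out / η = 56708 / 0.920 = 61639 W
I_L = P_in / (√3·V_L·cosφ) = 61639 / (1.732 × 575 × 0.724) = 85.5 A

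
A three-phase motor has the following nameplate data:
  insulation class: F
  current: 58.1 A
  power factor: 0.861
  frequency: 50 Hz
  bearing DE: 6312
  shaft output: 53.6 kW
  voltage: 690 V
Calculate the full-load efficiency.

P_out = 53.6 kW = 53600 W
P_in = √3·V_L·I_L·cosφ = 1.732 × 690 × 58.1 × 0.861 = 59783 W
η = P_out / P_in = 53600 / 59783 = 0.897 = 89.7%

89.7 %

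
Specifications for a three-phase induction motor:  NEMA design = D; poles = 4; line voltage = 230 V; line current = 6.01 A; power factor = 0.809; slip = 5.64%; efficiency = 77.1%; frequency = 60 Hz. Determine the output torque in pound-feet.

6.19 lb·ft

P_in = √3·V·I·cosφ = 1.732 × 230 × 6.01 × 0.809 = 1937 W
P_out = η·P_in = 0.771 × 1937 = 1493 W
n_s = 120×60/4 = 1800 rpm; n = 1800×(1−0.0564) = 1698 rpm
ω = 2π×1698/60 = 177.8 rad/s
τ = P_out/ω = 1493/177.8 = 8.397 N·m
In lb·ft: 8.397/1.356 = 6.19 lb·ft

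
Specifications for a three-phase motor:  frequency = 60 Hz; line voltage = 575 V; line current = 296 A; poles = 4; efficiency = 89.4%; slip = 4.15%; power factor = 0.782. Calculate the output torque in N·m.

1140 N·m

P_in = √3·V·I·cosφ = 1.732 × 575 × 296 × 0.782 = 230523 W
P_out = η·P_in = 0.894 × 230523 = 206088 W
n_s = 120×60/4 = 1800 rpm; n = 1800×(1−0.0415) = 1725 rpm
ω = 2π×1725/60 = 180.6 rad/s
τ = P_out/ω = 206088/180.6 = 1140 N·m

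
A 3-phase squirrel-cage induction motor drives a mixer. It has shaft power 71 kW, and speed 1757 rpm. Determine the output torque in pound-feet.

ω = 2π × 1757/60 = 184 rad/s
τ = P/ω = 71000/184 = 385.9 N·m
In lb·ft: 385.9/1.356 = 285 lb·ft

285 lb·ft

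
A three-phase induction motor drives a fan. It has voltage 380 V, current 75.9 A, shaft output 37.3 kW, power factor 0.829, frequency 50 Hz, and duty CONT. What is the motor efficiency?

P_out = 37.3 kW = 37300 W
P_in = √3·V_L·I_L·cosφ = 1.732 × 380 × 75.9 × 0.829 = 41412 W
η = P_out / P_in = 37300 / 41412 = 0.901 = 90.1%

90.1 %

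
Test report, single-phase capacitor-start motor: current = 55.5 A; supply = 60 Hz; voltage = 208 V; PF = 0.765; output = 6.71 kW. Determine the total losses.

P_in = V·I·cosφ = 208×55.5×0.765 = 8831 W
P_out = 6710 W
Losses = P_in − P_out = 8831 − 6710 = 2121 W

2120 W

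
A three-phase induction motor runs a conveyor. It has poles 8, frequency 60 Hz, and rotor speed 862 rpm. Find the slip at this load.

n_s = 120f/p = 120×60/8 = 900 rpm
s = (n_s − n)/n_s = (900 − 862)/900 = 0.0422

4.2 %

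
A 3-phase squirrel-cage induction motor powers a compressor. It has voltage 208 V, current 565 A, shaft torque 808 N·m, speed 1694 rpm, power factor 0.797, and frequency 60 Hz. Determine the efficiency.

ω = 2π × 1694/60 = 177.4 rad/s; P_out = τω = 808 × 177.4 = 143339 W
P_in = √3·V_L·I_L·cosφ = 1.732 × 208 × 565 × 0.797 = 162225 W
η = P_out / P_in = 143339 / 162225 = 0.884 = 88.4%

88.4 %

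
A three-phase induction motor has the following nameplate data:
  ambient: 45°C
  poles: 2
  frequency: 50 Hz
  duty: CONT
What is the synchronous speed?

3000 rpm

n_s = 120f/p = 120×50/2 = 3000 rpm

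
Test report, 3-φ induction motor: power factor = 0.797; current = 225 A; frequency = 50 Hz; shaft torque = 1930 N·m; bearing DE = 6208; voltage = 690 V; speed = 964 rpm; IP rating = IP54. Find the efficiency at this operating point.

ω = 2π × 964/60 = 100.9 rad/s; P_out = τω = 1930 × 100.9 = 194737 W
P_in = √3·V_L·I_L·cosφ = 1.732 × 690 × 225 × 0.797 = 214308 W
η = P_out / P_in = 194737 / 214308 = 0.909 = 90.9%

90.9 %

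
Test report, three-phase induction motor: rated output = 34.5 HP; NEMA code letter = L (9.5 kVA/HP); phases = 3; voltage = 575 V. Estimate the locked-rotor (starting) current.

S_LR = 9.5 × 34.5 = 327.75 kVA
I_LR = S_LR/(√3·V_L) = 327750/(1.732×575) = 329 A

329 A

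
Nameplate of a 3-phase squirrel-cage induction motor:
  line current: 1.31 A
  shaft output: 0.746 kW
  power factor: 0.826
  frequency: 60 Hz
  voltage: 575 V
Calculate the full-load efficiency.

69.2 %

P_out = 0.746 kW = 746 W
P_in = √3·V_L·I_L·cosφ = 1.732 × 575 × 1.31 × 0.826 = 1078 W
η = P_out / P_in = 746 / 1078 = 0.692 = 69.2%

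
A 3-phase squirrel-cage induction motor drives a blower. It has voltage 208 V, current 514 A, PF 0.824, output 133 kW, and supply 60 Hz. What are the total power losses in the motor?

P_in = √3·V·I·cosφ = 1.732×208×514×0.824 = 152581 W
P_out = 133000 W
Losses = P_in − P_out = 152581 − 133000 = 19581 W

19.6 kW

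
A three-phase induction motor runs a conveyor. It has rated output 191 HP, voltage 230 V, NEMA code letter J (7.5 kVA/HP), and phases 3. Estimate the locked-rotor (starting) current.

3600 A

S_LR = 7.5 × 191 = 1432.5 kVA
I_LR = S_LR/(√3·V_L) = 1432500/(1.732×230) = 3600 A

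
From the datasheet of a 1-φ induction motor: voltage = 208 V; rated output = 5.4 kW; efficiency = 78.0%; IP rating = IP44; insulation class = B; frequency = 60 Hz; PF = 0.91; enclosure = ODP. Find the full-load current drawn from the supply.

P_out = 5.4 kW = 5400 W
P_in = P_out / η = 5400 / 0.780 = 6923 W
I = P_in / (V·cosφ) = 6923 / (208 × 0.91) = 36.6 A

36.6 A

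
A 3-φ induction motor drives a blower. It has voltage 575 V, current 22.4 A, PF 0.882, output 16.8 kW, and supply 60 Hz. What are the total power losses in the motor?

P_in = √3·V·I·cosφ = 1.732×575×22.4×0.882 = 19676 W
P_out = 16800 W
Losses = P_in − P_out = 19676 − 16800 = 2876 W

2.88 kW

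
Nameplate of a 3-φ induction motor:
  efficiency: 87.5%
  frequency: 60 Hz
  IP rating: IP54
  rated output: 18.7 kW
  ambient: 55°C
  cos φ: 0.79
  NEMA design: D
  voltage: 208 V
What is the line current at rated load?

75.1 A

P_out = 18.7 kW = 18700 W
P_in = P_out / η = 18700 / 0.875 = 21371 W
I_L = P_in / (√3·V_L·cosφ) = 21371 / (1.732 × 208 × 0.79) = 75.1 A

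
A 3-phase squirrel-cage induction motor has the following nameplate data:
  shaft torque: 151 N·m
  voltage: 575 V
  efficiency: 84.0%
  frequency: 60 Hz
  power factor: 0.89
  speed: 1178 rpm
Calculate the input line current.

25 A

ω = 2π×1178/60 = 123.4 rad/s; P_out = τω = 151 × 123.4 = 18633 W
P_in = P_out / η = 18633 / 0.840 = 22182 W
I_L = P_in / (√3·V_L·cosφ) = 22182 / (1.732 × 575 × 0.89) = 25 A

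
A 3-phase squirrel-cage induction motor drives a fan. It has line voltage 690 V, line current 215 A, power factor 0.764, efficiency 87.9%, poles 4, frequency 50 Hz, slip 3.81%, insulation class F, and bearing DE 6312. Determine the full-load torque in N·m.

1140 N·m

P_in = √3·V·I·cosφ = 1.732 × 690 × 215 × 0.764 = 196304 W
P_out = η·P_in = 0.879 × 196304 = 172551 W
n_s = 120×50/4 = 1500 rpm; n = 1500×(1−0.0381) = 1443 rpm
ω = 2π×1443/60 = 151.1 rad/s
τ = P_out/ω = 172551/151.1 = 1140 N·m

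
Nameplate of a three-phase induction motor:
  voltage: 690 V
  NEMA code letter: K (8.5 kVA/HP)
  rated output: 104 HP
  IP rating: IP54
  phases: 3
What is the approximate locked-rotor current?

740 A

S_LR = 8.5 × 104 = 884 kVA
I_LR = S_LR/(√3·V_L) = 884000/(1.732×690) = 740 A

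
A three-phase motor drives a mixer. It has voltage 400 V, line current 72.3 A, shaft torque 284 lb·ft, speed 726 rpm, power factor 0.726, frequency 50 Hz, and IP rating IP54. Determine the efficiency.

τ = 284 lb·ft × 1.356 = 385.1 N·m
ω = 2π × 726/60 = 76.03 rad/s; P_out = τω = 385.1 × 76.03 = 29279 W
P_in = √3·V_L·I_L·cosφ = 1.732 × 400 × 72.3 × 0.726 = 36365 W
η = P_out / P_in = 29279 / 36365 = 0.805 = 80.5%

80.5 %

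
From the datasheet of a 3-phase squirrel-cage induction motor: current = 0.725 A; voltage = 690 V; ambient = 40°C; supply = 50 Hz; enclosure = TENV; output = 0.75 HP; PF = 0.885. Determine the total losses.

P_in = √3·V·I·cosφ = 1.732×690×0.725×0.885 = 767 W
P_out = 0.75×746 = 560 W
Losses = P_in − P_out = 767 − 560 = 207 W

207 W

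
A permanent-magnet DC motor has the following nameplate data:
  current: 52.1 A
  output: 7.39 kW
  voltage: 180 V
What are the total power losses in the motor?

P_in = V·I = 180×52.1 = 9378 W
P_out = 7390 W
Losses = P_in − P_out = 9378 − 7390 = 1988 W

1.99 kW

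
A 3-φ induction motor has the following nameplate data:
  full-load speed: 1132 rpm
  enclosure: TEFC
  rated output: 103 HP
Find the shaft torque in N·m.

P_out = 103 × 746 = 76838 W
ω = 2π × 1132/60 = 118.5 rad/s
τ = P_out/ω = 76838/118.5 = 648 N·m

648 N·m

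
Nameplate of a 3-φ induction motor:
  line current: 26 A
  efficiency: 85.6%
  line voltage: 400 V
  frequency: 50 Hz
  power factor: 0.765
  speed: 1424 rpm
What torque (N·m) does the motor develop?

P_in = √3·V·I·cosφ = 1.732 × 400 × 26 × 0.765 = 13780 W
P_out = η·P_in = 0.856 × 13780 = 11796 W
n = 1424 rpm
ω = 2π×1424/60 = 149.1 rad/s
τ = P_out/ω = 11796/149.1 = 79.1 N·m

79.1 N·m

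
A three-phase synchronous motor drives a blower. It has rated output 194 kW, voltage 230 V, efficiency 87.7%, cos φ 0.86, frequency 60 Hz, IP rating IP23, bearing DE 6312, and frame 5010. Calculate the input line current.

646 A

P_out = 194 kW = 194000 W
P_in = P_out / η = 194000 / 0.877 = 221209 W
I_L = P_in / (√3·V_L·cosφ) = 221209 / (1.732 × 230 × 0.86) = 646 A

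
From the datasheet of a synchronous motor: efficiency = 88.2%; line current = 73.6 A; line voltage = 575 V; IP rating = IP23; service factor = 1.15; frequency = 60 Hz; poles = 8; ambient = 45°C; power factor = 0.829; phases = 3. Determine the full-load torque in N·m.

569 N·m

P_in = √3·V·I·cosφ = 1.732 × 575 × 73.6 × 0.829 = 60764 W
P_out = η·P_in = 0.882 × 60764 = 53594 W
n = n_s = 120×60/8 = 900 rpm (synchronous)
ω = 2π×900/60 = 94.25 rad/s
τ = P_out/ω = 53594/94.25 = 569 N·m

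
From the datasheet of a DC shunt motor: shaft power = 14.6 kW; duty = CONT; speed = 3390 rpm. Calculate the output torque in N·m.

ω = 2π × 3390/60 = 355 rad/s
τ = P/ω = 14600/355 = 41.1 N·m

41.1 N·m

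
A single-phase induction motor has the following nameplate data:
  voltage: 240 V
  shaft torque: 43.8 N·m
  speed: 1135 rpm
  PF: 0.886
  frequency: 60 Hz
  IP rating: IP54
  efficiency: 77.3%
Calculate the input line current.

ω = 2π×1135/60 = 118.9 rad/s; P_out = τω = 43.8 × 118.9 = 5208 W
P_in = P_out / η = 5208 / 0.773 = 6737 W
I = P_in / (V·cosφ) = 6737 / (240 × 0.886) = 31.7 A

31.7 A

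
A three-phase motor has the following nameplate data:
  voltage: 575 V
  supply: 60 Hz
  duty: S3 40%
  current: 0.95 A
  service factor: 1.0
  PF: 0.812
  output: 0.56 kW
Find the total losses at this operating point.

P_in = √3·V·I·cosφ = 1.732×575×0.95×0.812 = 768 W
P_out = 560 W
Losses = P_in − P_out = 768 − 560 = 208 W

208 W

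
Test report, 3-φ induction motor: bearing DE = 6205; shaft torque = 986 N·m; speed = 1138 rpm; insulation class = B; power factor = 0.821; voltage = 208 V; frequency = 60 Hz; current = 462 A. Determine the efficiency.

ω = 2π × 1138/60 = 119.2 rad/s; P_out = τω = 986 × 119.2 = 117531 W
P_in = √3·V_L·I_L·cosφ = 1.732 × 208 × 462 × 0.821 = 136646 W
η = P_out / P_in = 117531 / 136646 = 0.860 = 86.0%

86.0 %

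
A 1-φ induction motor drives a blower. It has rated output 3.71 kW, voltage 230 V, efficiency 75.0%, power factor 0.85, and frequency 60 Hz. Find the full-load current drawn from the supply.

P_out = 3.71 kW = 3710 W
P_in = P_out / η = 3710 / 0.750 = 4947 W
I = P_in / (V·cosφ) = 4947 / (230 × 0.85) = 25.3 A

25.3 A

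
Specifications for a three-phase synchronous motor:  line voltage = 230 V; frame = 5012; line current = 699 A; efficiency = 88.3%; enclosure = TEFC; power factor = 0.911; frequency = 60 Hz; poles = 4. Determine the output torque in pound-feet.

P_in = √3·V·I·cosφ = 1.732 × 230 × 699 × 0.911 = 253671 W
P_out = η·P_in = 0.883 × 253671 = 223991 W
n = n_s = 120×60/4 = 1800 rpm (synchronous)
ω = 2π×1800/60 = 188.5 rad/s
τ = P_out/ω = 223991/188.5 = 1188 N·m
In lb·ft: 1188/1.356 = 876 lb·ft

876 lb·ft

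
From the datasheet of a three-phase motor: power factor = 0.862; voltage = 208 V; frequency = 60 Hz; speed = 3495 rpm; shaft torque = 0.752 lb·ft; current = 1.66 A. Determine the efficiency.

72.4 %

τ = 0.752 lb·ft × 1.356 = 1.02 N·m
ω = 2π × 3495/60 = 366 rad/s; P_out = τω = 1.02 × 366 = 373 W
P_in = √3·V_L·I_L·cosφ = 1.732 × 208 × 1.66 × 0.862 = 515 W
η = P_out / P_in = 373 / 515 = 0.724 = 72.4%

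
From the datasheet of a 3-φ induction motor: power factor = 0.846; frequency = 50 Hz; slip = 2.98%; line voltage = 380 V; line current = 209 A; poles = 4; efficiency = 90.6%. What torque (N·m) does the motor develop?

692 N·m

P_in = √3·V·I·cosφ = 1.732 × 380 × 209 × 0.846 = 116372 W
P_out = η·P_in = 0.906 × 116372 = 105433 W
n_s = 120×50/4 = 1500 rpm; n = 1500×(1−0.0298) = 1455 rpm
ω = 2π×1455/60 = 152.4 rad/s
τ = P_out/ω = 105433/152.4 = 692 N·m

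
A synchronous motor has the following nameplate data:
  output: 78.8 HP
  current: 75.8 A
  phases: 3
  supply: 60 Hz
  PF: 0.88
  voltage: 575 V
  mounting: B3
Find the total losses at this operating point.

7.65 kW

P_in = √3·V·I·cosφ = 1.732×575×75.8×0.88 = 66431 W
P_out = 78.8×746 = 58785 W
Losses = P_in − P_out = 66431 − 58785 = 7646 W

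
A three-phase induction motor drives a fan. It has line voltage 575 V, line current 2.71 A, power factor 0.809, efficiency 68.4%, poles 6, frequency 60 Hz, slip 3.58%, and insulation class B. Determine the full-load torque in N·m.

12.3 N·m

P_in = √3·V·I·cosφ = 1.732 × 575 × 2.71 × 0.809 = 2183 W
P_out = η·P_in = 0.684 × 2183 = 1493 W
n_s = 120×60/6 = 1200 rpm; n = 1200×(1−0.0358) = 1157 rpm
ω = 2π×1157/60 = 121.2 rad/s
τ = P_out/ω = 1493/121.2 = 12.3 N·m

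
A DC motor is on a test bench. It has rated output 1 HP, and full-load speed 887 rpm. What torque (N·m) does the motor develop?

8.03 N·m

P_out = 1 × 746 = 746 W
ω = 2π × 887/60 = 92.89 rad/s
τ = P_out/ω = 746/92.89 = 8.03 N·m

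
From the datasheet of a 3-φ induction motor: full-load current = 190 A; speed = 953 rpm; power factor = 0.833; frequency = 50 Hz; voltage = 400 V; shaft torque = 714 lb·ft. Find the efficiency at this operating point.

τ = 714 lb·ft × 1.356 = 968.2 N·m
ω = 2π × 953/60 = 99.8 rad/s; P_out = τω = 968.2 × 99.8 = 96626 W
P_in = √3·V_L·I_L·cosφ = 1.732 × 400 × 190 × 0.833 = 109649 W
η = P_out / P_in = 96626 / 109649 = 0.881 = 88.1%

88.1 %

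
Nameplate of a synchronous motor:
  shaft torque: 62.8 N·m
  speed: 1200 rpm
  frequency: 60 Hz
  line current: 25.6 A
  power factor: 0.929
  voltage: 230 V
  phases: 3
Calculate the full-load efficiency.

ω = 2π × 1200/60 = 125.7 rad/s; P_out = τω = 62.8 × 125.7 = 7894 W
P_in = √3·V_L·I_L·cosφ = 1.732 × 230 × 25.6 × 0.929 = 9474 W
η = P_out / P_in = 7894 / 9474 = 0.833 = 83.3%

83.3 %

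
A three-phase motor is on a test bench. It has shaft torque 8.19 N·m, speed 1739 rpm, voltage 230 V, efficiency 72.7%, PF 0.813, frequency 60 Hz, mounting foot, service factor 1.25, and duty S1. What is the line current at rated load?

ω = 2π×1739/60 = 182.1 rad/s; P_out = τω = 8.19 × 182.1 = 1491 W
P_in = P_out / η = 1491 / 0.727 = 2051 W
I_L = P_in / (√3·V_L·cosφ) = 2051 / (1.732 × 230 × 0.813) = 6.33 A

6.33 A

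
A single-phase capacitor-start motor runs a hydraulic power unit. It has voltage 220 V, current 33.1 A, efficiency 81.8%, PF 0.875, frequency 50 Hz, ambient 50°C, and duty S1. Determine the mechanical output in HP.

6.99 HP

P_in = V·I·cosφ = 220 × 33.1 × 0.875 = 6372 W
P_out = η·P_in = 0.818 × 6372 = 5212 W
= 5212/746 = 6.99 HP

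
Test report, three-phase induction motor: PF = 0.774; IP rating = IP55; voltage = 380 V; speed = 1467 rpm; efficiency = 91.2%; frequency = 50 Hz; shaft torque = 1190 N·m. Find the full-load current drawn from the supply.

ω = 2π×1467/60 = 153.6 rad/s; P_out = τω = 1190 × 153.6 = 182784 W
P_in = P_out / η = 182784 / 0.912 = 200421 W
I_L = P_in / (√3·V_L·cosφ) = 200421 / (1.732 × 380 × 0.774) = 393 A

393 A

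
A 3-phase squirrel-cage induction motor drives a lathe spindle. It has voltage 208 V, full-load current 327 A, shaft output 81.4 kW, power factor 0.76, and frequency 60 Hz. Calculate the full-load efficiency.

P_out = 81.4 kW = 81400 W
P_in = √3·V_L·I_L·cosφ = 1.732 × 208 × 327 × 0.76 = 89531 W
η = P_out / P_in = 81400 / 89531 = 0.909 = 90.9%

90.9 %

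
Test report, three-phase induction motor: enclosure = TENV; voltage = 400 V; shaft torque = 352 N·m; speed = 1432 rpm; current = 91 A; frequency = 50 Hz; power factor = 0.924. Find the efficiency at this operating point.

ω = 2π × 1432/60 = 150 rad/s; P_out = τω = 352 × 150 = 52800 W
P_in = √3·V_L·I_L·cosφ = 1.732 × 400 × 91 × 0.924 = 58253 W
η = P_out / P_in = 52800 / 58253 = 0.906 = 90.6%

90.6 %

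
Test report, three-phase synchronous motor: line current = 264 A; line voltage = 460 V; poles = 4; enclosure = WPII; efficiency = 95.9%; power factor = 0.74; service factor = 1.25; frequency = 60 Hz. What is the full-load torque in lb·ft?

584 lb·ft

P_in = √3·V·I·cosφ = 1.732 × 460 × 264 × 0.74 = 155647 W
P_out = η·P_in = 0.959 × 155647 = 149265 W
n = n_s = 120×60/4 = 1800 rpm (synchronous)
ω = 2π×1800/60 = 188.5 rad/s
τ = P_out/ω = 149265/188.5 = 791.9 N·m
In lb·ft: 791.9/1.356 = 584 lb·ft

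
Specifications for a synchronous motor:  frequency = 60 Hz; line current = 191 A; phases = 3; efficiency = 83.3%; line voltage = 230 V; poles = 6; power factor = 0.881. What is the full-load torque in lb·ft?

P_in = √3·V·I·cosφ = 1.732 × 230 × 191 × 0.881 = 67032 W
P_out = η·P_in = 0.833 × 67032 = 55838 W
n = n_s = 120×60/6 = 1200 rpm (synchronous)
ω = 2π×1200/60 = 125.7 rad/s
τ = P_out/ω = 55838/125.7 = 444.2 N·m
In lb·ft: 444.2/1.356 = 328 lb·ft

328 lb·ft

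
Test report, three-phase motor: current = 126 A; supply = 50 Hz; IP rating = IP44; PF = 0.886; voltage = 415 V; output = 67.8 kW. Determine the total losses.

12.4 kW

P_in = √3·V·I·cosφ = 1.732×415×126×0.886 = 80242 W
P_out = 67800 W
Losses = P_in − P_out = 80242 − 67800 = 12442 W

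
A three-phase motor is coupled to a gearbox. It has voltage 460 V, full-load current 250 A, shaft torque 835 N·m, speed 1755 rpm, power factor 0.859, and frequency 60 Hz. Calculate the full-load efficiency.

ω = 2π × 1755/60 = 183.8 rad/s; P_out = τω = 835 × 183.8 = 153473 W
P_in = √3·V_L·I_L·cosφ = 1.732 × 460 × 250 × 0.859 = 171096 W
η = P_out / P_in = 153473 / 171096 = 0.897 = 89.7%

89.7 %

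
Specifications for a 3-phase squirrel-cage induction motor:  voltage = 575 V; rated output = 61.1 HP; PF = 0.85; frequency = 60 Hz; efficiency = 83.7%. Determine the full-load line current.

64.3 A

P_out = 61.1 × 746 = 45581 W
P_in = P_out / η = 45581 / 0.837 = 54458 W
I_L = P_in / (√3·V_L·cosφ) = 54458 / (1.732 × 575 × 0.85) = 64.3 A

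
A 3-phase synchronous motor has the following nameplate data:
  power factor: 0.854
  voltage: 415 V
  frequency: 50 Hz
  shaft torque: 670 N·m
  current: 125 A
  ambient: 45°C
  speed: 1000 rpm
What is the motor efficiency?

91.4 %

ω = 2π × 1000/60 = 104.7 rad/s; P_out = τω = 670 × 104.7 = 70149 W
P_in = √3·V_L·I_L·cosφ = 1.732 × 415 × 125 × 0.854 = 76730 W
η = P_out / P_in = 70149 / 76730 = 0.914 = 91.4%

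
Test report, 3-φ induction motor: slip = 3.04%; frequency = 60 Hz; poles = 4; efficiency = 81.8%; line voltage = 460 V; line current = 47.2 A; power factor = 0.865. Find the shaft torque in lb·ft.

107 lb·ft

P_in = √3·V·I·cosφ = 1.732 × 460 × 47.2 × 0.865 = 32528 W
P_out = η·P_in = 0.818 × 32528 = 26608 W
n_s = 120×60/4 = 1800 rpm; n = 1800×(1−0.0304) = 1745 rpm
ω = 2π×1745/60 = 182.7 rad/s
τ = P_out/ω = 26608/182.7 = 145.6 N·m
In lb·ft: 145.6/1.356 = 107 lb·ft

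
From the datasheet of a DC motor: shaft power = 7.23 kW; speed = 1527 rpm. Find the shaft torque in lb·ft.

ω = 2π × 1527/60 = 159.9 rad/s
τ = P/ω = 7230/159.9 = 45.22 N·m
In lb·ft: 45.22/1.356 = 33.3 lb·ft

33.3 lb·ft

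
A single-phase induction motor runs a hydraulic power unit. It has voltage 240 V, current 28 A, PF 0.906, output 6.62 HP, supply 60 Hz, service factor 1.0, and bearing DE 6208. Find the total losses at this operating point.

P_in = V·I·cosφ = 240×28×0.906 = 6088 W
P_out = 6.62×746 = 4939 W
Losses = P_in − P_out = 6088 − 4939 = 1149 W

1.15 kW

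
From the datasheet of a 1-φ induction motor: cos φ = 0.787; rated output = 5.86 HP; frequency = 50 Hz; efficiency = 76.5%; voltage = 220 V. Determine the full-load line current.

33 A

P_out = 5.86 × 746 = 4372 W
P_in = P_out / η = 4372 / 0.765 = 5715 W
I = P_in / (V·cosφ) = 5715 / (220 × 0.787) = 33 A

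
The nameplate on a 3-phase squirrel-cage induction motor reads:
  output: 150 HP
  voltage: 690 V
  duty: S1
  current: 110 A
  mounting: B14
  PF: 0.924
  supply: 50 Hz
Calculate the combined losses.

P_in = √3·V·I·cosφ = 1.732×690×110×0.924 = 121468 W
P_out = 150×746 = 111900 W
Losses = P_in − P_out = 121468 − 111900 = 9568 W

9.57 kW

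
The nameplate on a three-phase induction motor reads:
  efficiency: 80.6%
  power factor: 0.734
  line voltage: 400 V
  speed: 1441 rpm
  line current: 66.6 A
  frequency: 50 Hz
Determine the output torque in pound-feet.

133 lb·ft

P_in = √3·V·I·cosφ = 1.732 × 400 × 66.6 × 0.734 = 33867 W
P_out = η·P_in = 0.806 × 33867 = 27297 W
n = 1441 rpm
ω = 2π×1441/60 = 150.9 rad/s
τ = P_out/ω = 27297/150.9 = 180.9 N·m
In lb·ft: 180.9/1.356 = 133 lb·ft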